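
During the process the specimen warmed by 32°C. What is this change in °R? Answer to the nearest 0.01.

57.60°R

Only the scale ratio 1.8 matters for a change in temperature.
32 × 1.8 = 57.60.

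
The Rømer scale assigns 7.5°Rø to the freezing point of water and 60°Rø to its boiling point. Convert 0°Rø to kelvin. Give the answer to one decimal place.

Linear interpolation between the fixed points: C = (0 - 7.5) × 100 / (60 - 7.5) = -14.2857°C.
Then -14.2857 + 273.15 = 258.9 K.

258.9 K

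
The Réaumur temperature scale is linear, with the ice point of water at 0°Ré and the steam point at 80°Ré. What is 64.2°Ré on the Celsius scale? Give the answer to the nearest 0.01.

Linear interpolation between the fixed points: C = (64.2 - 0) × 100 / (80 - 0) = 80.2500°C.

80.25°C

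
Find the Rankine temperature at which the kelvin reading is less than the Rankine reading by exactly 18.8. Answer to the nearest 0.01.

Let R be the Rankine reading. The kelvin reading is K = 5/9·R.
Require K - R = -18.8: (-4/9)·R = -18.8.
R = (-18.8) / (-4/9) = 42.30.

42.30°R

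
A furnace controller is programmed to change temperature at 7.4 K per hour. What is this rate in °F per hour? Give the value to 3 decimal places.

Since only a temperature interval is involved, the additive offset between the scales drops out.
A change of 1 K is a change of 1.8°F, so 7.4 × 1.8 = 13.320.

13.320 °F/hour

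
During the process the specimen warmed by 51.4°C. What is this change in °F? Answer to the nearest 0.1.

Only the scale ratio 1.8 matters for a change in temperature.
51.4 × 1.8 = 92.5.

92.5°F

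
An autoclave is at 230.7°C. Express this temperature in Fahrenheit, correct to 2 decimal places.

In Fahrenheit: 230.7000 × 1.8 + 32 = 447.26°F.

447.26°F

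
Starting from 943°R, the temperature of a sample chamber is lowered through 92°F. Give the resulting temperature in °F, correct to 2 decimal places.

391.33°F

Initial temperature in Celsius: (943 - 491.67) × 5/9 = 250.7389°C.
The 92°F change is an interval, so only the factor 5/9 applies: -92 × 5/9 = -51.1111°C.
Final Celsius temperature: 250.7389 - 51.1111 = 199.6278°C.
In Fahrenheit: 199.6278 × 1.8 + 32 = 391.33°F.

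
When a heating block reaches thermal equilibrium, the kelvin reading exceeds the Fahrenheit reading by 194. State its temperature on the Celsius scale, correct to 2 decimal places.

Let x be the kelvin reading; then the Fahrenheit reading is 1.8·x - 459.67.
(1.8·x - 459.67) - x = -194  ⇒  (0.8)·x = 265.67  ⇒  x = 332.0875 K.
In Celsius: 332.0875 - 273.15 = 58.94°C.

58.94°C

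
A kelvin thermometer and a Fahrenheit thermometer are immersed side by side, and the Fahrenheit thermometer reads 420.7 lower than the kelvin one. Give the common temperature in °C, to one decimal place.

-224.4°C

Let x be the kelvin reading; then the Fahrenheit reading is 1.8·x - 459.67.
(1.8·x - 459.67) - x = -420.7  ⇒  (0.8)·x = 38.97  ⇒  x = 48.7125 K.
In Celsius: 48.7125 - 273.15 = -224.4°C.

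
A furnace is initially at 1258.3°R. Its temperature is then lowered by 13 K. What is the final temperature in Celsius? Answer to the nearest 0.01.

412.91°C

Initial temperature in Celsius: (1258.3 - 491.67) × 5/9 = 425.9056°C.
The 13 K change is an interval; Kelvin and Celsius degrees are the same size, so ΔC = -13°C.
Final Celsius temperature: 425.9056 - 13.0000 = 412.9056°C.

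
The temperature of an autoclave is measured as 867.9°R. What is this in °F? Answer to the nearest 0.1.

408.2°F

In Celsius: (867.9 - 491.67) × 5/9 = 209.0167°C.
In Fahrenheit: 209.0167 × 1.8 + 32 = 408.2°F.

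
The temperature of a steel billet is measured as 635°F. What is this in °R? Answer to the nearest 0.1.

In Celsius: (635 - 32) × 5/9 = 335.0000°C.
In Rankine: 335.0000 × 1.8 + 491.67 = 1094.7°R.

1094.7°R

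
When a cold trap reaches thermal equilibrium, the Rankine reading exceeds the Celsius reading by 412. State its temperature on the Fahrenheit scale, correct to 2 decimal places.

-147.26°F

Let x be the Celsius reading; then the Rankine reading is 1.8·x + 491.67.
(1.8·x + 491.67) - x = 412  ⇒  (0.8)·x = -79.67  ⇒  x = -99.5875°C.
In Fahrenheit: -99.5875 × 1.8 + 32 = -147.26°F.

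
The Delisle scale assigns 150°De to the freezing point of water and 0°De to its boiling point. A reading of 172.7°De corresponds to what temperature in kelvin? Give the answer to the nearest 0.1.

258.0 K

Linear interpolation between the fixed points: C = (172.7 - 150) × 100 / (0 - 150) = -15.1333°C.
Then -15.1333 + 273.15 = 258.0 K.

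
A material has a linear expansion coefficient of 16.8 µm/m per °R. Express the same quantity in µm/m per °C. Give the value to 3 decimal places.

The quantity depends on a temperature interval, so only the ratio of degree sizes applies; the offset between the scales is irrelevant.
A change of 1°C is a change of 1.8°R, so per °C the value is 16.8 × 1.8 = 30.240.

30.240 µm/m per °C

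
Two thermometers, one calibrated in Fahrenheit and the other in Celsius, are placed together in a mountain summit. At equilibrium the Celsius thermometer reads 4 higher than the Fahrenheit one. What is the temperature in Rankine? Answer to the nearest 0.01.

Let x be the Fahrenheit reading; then the Celsius reading is 5/9·x - 17.7778.
(5/9·x - 17.7778) - x = 4  ⇒  (-4/9)·x = 21.7778  ⇒  x = -49.0000°F.
In Celsius: (-49 - 32) × 5/9 = -45.0000°C.
In Rankine: -45.0000 × 1.8 + 491.67 = 410.67°R.

410.67°R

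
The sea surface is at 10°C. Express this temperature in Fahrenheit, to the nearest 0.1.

50.0°F

In Fahrenheit: 10.0000 × 1.8 + 32 = 50.0°F.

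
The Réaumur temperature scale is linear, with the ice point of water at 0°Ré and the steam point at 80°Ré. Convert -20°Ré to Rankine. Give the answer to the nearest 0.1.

446.7°R

Linear interpolation between the fixed points: C = (-20 - 0) × 100 / (80 - 0) = -25.0000°C.
Then -25.0000 × 1.8 + 491.67 = 446.7°R.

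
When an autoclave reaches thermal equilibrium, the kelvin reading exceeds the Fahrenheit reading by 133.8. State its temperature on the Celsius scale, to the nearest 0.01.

Let x be the kelvin reading; then the Fahrenheit reading is 1.8·x - 459.67.
(1.8·x - 459.67) - x = -133.8  ⇒  (0.8)·x = 325.87  ⇒  x = 407.3375 K.
In Celsius: 407.3375 - 273.15 = 134.19°C.

134.19°C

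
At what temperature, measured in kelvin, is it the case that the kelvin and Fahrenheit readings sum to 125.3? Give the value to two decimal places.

208.92 K

Let K be the kelvin reading. The Fahrenheit reading is F = 1.8·K - 459.67.
Require K + F = 125.3: (2.8)·K - 459.67 = 125.3.
K = (125.3 + 459.67) / (2.8) = 208.92.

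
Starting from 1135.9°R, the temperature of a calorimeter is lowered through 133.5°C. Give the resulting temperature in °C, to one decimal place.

224.4°C

Initial temperature in Celsius: (1135.9 - 491.67) × 5/9 = 357.9056°C.
Final Celsius temperature: 357.9056 - 133.5000 = 224.4056°C.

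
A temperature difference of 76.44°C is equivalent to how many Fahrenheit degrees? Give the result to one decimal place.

137.6°F

Only the scale ratio 1.8 matters for a change in temperature.
76.44 × 1.8 = 137.6.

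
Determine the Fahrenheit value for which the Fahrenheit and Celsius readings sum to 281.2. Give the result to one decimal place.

Let F be the Fahrenheit reading. The Celsius reading is C = 5/9·F - 17.7778.
Require F + C = 281.2: (14/9)·F - 17.7778 = 281.2.
F = (281.2 + 17.7778) / (14/9) = 192.2.

192.2°F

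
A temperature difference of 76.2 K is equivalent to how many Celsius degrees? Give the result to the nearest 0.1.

Kelvin and Celsius degrees are the same size, so the interval is unchanged: 76.2.

76.2°C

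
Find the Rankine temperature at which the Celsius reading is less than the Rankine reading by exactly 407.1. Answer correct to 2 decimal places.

Let R be the Rankine reading. The Celsius reading is C = 5/9·R - 273.15.
Require C - R = -407.1: (-4/9)·R - 273.15 = -407.1.
R = (-407.1 + 273.15) / (-4/9) = 301.39.

301.39°R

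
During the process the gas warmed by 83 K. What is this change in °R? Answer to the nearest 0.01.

Only the scale ratio 1.8 matters for a change in temperature.
83 × 1.8 = 149.40.

149.40°R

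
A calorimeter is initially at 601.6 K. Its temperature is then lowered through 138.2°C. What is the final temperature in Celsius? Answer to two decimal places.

Initial temperature in Celsius: 601.6 - 273.15 = 328.4500°C.
Final Celsius temperature: 328.4500 - 138.2000 = 190.2500°C.

190.25°C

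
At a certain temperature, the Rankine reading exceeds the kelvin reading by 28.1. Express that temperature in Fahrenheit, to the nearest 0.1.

-396.4°F

Let x be the Rankine reading; then the kelvin reading is 5/9·x.
(5/9·x) - x = -28.1  ⇒  (-4/9)·x = -28.1  ⇒  x = 63.2250°R.
In Celsius: (63.225 - 491.67) × 5/9 = -238.0250°C.
In Fahrenheit: -238.0250 × 1.8 + 32 = -396.4°F.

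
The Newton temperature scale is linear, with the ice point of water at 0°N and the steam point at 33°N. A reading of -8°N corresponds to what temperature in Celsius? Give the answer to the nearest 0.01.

Linear interpolation between the fixed points: C = (-8 - 0) × 100 / (33 - 0) = -24.2424°C.

-24.24°C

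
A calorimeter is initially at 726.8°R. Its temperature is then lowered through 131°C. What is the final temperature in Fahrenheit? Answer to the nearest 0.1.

31.3°F

Initial temperature in Celsius: (726.8 - 491.67) × 5/9 = 130.6278°C.
Final Celsius temperature: 130.6278 - 131.0000 = -0.3722°C.
In Fahrenheit: -0.3722 × 1.8 + 32 = 31.3°F.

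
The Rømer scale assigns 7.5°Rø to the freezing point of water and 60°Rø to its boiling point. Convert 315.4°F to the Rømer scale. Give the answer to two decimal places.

First in Celsius: (315.4 - 32) × 5/9 = 157.4444°C.
Linearly onto the Rømer scale: 7.5 + (157.4444 / 100) × (60 - 7.5) = 90.16°Rø.

90.16°Rø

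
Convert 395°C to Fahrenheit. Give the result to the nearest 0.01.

In Fahrenheit: 395.0000 × 1.8 + 32 = 743.00°F.

743.00°F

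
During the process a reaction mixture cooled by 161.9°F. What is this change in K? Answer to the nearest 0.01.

For a temperature interval the offset drops out; only the factor 5/9 applies.
161.9 × 5/9 = 89.94.

89.94 K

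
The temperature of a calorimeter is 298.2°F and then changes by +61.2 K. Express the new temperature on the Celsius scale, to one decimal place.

Initial temperature in Celsius: (298.2 - 32) × 5/9 = 147.8889°C.
The 61.2 K change is an interval; Kelvin and Celsius degrees are the same size, so ΔC = +61.2°C.
Final Celsius temperature: 147.8889 + 61.2000 = 209.0889°C.

209.1°C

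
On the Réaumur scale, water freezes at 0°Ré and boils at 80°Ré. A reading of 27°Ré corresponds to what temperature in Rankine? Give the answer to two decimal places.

Linear interpolation between the fixed points: C = (27 - 0) × 100 / (80 - 0) = 33.7500°C.
Then 33.7500 × 1.8 + 491.67 = 552.42°R.

552.42°R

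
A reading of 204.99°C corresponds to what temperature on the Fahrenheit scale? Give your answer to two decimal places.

400.98°F

In Fahrenheit: 204.9900 × 1.8 + 32 = 400.98°F.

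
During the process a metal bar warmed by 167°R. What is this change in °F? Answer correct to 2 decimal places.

167.00°F

Rankine and Fahrenheit degrees are the same size, so the interval is unchanged: 167.00.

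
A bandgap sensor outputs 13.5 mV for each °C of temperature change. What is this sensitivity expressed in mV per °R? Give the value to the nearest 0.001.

7.500 mV per °R

Since only a temperature interval is involved, the additive offset between the scales drops out.
A change of 1°R is a change of 5/9°C, so per °R the value is 13.5 × 5/9 = 7.500.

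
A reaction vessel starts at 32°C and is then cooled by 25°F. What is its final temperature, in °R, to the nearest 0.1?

524.3°R

The 25°F change is an interval, so only the factor 5/9 applies: -25 × 5/9 = -13.8889°C.
Final Celsius temperature: 32.0000 - 13.8889 = 18.1111°C.
In Rankine: 18.1111 × 1.8 + 491.67 = 524.3°R.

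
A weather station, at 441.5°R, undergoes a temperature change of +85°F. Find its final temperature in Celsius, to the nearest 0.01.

19.35°C

Initial temperature in Celsius: (441.5 - 491.67) × 5/9 = -27.8722°C.
The 85°F change is an interval, so only the factor 5/9 applies: +85 × 5/9 = +47.2222°C.
Final Celsius temperature: -27.8722 + 47.2222 = 19.3500°C.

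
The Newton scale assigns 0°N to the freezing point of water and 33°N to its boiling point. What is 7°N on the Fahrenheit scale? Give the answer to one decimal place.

Linear interpolation between the fixed points: C = (7 - 0) × 100 / (33 - 0) = 21.2121°C.
Then 21.2121 × 1.8 + 32 = 70.2°F.

70.2°F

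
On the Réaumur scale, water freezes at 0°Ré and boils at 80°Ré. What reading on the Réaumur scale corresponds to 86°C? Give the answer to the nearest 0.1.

Linearly onto the Réaumur scale: 0 + (86.0000 / 100) × (80 - 0) = 68.8°Ré.

68.8°Ré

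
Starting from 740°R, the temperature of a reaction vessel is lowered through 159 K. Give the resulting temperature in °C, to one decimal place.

-21.0°C

Initial temperature in Celsius: (740 - 491.67) × 5/9 = 137.9611°C.
The 159 K change is an interval; Kelvin and Celsius degrees are the same size, so ΔC = -159°C.
Final Celsius temperature: 137.9611 - 159.0000 = -21.0389°C.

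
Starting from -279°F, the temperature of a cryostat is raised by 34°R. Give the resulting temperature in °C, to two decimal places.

Initial temperature in Celsius: (-279 - 32) × 5/9 = -172.7778°C.
The 34°R change is an interval, so only the factor 5/9 applies: +34 × 5/9 = +18.8889°C.
Final Celsius temperature: -172.7778 + 18.8889 = -153.8889°C.

-153.89°C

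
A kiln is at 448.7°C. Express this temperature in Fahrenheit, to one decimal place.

In Fahrenheit: 448.7000 × 1.8 + 32 = 839.7°F.

839.7°F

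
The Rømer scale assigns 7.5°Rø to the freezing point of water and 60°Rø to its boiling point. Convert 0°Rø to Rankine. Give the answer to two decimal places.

465.96°R

Linear interpolation between the fixed points: C = (0 - 7.5) × 100 / (60 - 7.5) = -14.2857°C.
Then -14.2857 × 1.8 + 491.67 = 465.96°R.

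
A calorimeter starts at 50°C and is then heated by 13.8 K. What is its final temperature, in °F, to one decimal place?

The 13.8 K change is an interval; Kelvin and Celsius degrees are the same size, so ΔC = +13.8°C.
Final Celsius temperature: 50.0000 + 13.8000 = 63.8000°C.
In Fahrenheit: 63.8000 × 1.8 + 32 = 146.8°F.

146.8°F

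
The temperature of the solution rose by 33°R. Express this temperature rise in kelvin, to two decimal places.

18.33 K

Only the scale ratio 5/9 matters for a change in temperature.
33 × 5/9 = 18.33.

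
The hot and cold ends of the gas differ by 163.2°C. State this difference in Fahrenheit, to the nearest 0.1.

293.8°F

For a temperature interval the offset drops out; only the factor 1.8 applies.
163.2 × 1.8 = 293.8.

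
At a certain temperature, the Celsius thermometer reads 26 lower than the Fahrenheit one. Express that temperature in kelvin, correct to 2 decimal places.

265.65 K

Let x be the Fahrenheit reading; then the Celsius reading is 5/9·x - 17.7778.
(5/9·x - 17.7778) - x = -26  ⇒  (-4/9)·x = -74/9  ⇒  x = 18.5000°F.
In Celsius: (18.5 - 32) × 5/9 = -7.5000°C.
In kelvin: -7.5000 + 273.15 = 265.65 K.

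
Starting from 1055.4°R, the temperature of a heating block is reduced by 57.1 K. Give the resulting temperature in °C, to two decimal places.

Initial temperature in Celsius: (1055.4 - 491.67) × 5/9 = 313.1833°C.
The 57.1 K change is an interval; Kelvin and Celsius degrees are the same size, so ΔC = -57.1°C.
Final Celsius temperature: 313.1833 - 57.1000 = 256.0833°C.

256.08°C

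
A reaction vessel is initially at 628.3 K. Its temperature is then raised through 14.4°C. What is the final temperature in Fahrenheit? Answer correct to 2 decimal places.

Initial temperature in Celsius: 628.3 - 273.15 = 355.1500°C.
Final Celsius temperature: 355.1500 + 14.4000 = 369.5500°C.
In Fahrenheit: 369.5500 × 1.8 + 32 = 697.19°F.

697.19°F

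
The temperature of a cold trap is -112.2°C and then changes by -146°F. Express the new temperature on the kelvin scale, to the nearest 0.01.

The 146°F change is an interval, so only the factor 5/9 applies: -146 × 5/9 = -81.1111°C.
Final Celsius temperature: -112.2000 - 81.1111 = -193.3111°C.
In kelvin: -193.3111 + 273.15 = 79.84 K.

79.84 K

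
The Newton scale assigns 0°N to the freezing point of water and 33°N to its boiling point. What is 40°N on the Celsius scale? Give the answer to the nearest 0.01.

Linear interpolation between the fixed points: C = (40 - 0) × 100 / (33 - 0) = 121.2121°C.

121.21°C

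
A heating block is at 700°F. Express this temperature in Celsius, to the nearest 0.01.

In Celsius: (700 - 32) × 5/9 = 371.1111°C.

371.11°C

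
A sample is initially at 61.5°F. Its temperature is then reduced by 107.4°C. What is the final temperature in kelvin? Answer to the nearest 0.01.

182.14 K

Initial temperature in Celsius: (61.5 - 32) × 5/9 = 16.3889°C.
Final Celsius temperature: 16.3889 - 107.4000 = -91.0111°C.
In kelvin: -91.0111 + 273.15 = 182.14 K.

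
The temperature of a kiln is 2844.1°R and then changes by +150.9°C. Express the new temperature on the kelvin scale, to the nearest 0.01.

Initial temperature in Celsius: (2844.1 - 491.67) × 5/9 = 1306.9056°C.
Final Celsius temperature: 1306.9056 + 150.9000 = 1457.8056°C.
In kelvin: 1457.8056 + 273.15 = 1730.96 K.

1730.96 K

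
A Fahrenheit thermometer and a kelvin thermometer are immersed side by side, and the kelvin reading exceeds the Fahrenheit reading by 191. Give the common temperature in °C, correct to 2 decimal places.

Let x be the Fahrenheit reading; then the kelvin reading is 5/9·x + 255.372.
(5/9·x + 255.372) - x = 191  ⇒  (-4/9)·x = -64.3722  ⇒  x = 144.8375°F.
In Celsius: (144.8375 - 32) × 5/9 = 62.69°C.

62.69°C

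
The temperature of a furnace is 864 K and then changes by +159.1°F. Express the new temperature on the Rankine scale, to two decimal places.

Initial temperature in Celsius: 864 - 273.15 = 590.8500°C.
The 159.1°F change is an interval, so only the factor 5/9 applies: +159.1 × 5/9 = +88.3889°C.
Final Celsius temperature: 590.8500 + 88.3889 = 679.2389°C.
In Rankine: 679.2389 × 1.8 + 491.67 = 1714.30°R.

1714.30°R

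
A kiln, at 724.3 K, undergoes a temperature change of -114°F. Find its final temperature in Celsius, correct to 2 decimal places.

Initial temperature in Celsius: 724.3 - 273.15 = 451.1500°C.
The 114°F change is an interval, so only the factor 5/9 applies: -114 × 5/9 = -63.3333°C.
Final Celsius temperature: 451.1500 - 63.3333 = 387.8167°C.

387.82°C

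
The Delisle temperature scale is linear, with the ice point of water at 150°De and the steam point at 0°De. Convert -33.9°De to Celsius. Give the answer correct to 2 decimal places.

122.60°C

Linear interpolation between the fixed points: C = (-33.9 - 150) × 100 / (0 - 150) = 122.6000°C.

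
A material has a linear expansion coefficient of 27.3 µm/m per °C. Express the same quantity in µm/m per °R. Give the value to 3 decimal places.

15.167 µm/m per °R

Since only a temperature interval is involved, the additive offset between the scales drops out.
A change of 1°R is a change of 5/9°C, so per °R the value is 27.3 × 5/9 = 15.167.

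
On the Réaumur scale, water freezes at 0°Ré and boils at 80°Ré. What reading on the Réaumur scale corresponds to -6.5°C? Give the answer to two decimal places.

Linearly onto the Réaumur scale: 0 + (-6.5000 / 100) × (80 - 0) = -5.20°Ré.

-5.20°Ré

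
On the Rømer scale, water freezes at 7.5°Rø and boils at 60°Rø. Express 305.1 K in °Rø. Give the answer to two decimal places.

First in Celsius: 305.1 - 273.15 = 31.9500°C.
Linearly onto the Rømer scale: 7.5 + (31.9500 / 100) × (60 - 7.5) = 24.27°Rø.

24.27°Rø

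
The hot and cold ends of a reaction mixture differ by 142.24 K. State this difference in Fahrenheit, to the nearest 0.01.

256.03°F

For a temperature interval the offset drops out; only the factor 1.8 applies.
142.24 × 1.8 = 256.03.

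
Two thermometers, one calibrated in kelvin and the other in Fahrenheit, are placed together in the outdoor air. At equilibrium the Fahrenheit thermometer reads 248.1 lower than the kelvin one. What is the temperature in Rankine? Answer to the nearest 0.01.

476.03°R

Let x be the kelvin reading; then the Fahrenheit reading is 1.8·x - 459.67.
(1.8·x - 459.67) - x = -248.1  ⇒  (0.8)·x = 211.57  ⇒  x = 264.4625 K.
In Celsius: 264.4625 - 273.15 = -8.6875°C.
In Rankine: -8.6875 × 1.8 + 491.67 = 476.03°R.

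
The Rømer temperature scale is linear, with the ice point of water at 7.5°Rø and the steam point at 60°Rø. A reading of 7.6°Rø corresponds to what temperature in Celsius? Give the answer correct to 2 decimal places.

Linear interpolation between the fixed points: C = (7.6 - 7.5) × 100 / (60 - 7.5) = 0.1905°C.

0.19°C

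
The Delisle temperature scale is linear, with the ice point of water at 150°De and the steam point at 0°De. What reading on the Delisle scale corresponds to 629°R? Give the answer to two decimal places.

First in Celsius: (629 - 491.67) × 5/9 = 76.2944°C.
Linearly onto the Delisle scale: 150 + (76.2944 / 100) × (0 - 150) = 35.56°De.

35.56°De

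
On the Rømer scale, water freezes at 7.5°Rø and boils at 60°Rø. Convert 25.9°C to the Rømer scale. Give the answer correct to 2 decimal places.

Linearly onto the Rømer scale: 7.5 + (25.9000 / 100) × (60 - 7.5) = 21.10°Rø.

21.10°Rø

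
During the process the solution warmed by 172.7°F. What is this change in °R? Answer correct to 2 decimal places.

172.70°R

Fahrenheit and Rankine degrees are the same size, so the interval is unchanged: 172.70.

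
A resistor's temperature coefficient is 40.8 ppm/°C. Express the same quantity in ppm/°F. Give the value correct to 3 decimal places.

22.667 ppm/°F

Since only a temperature interval is involved, the additive offset between the scales drops out.
A change of 1°F is a change of 5/9°C, so per °F the value is 40.8 × 5/9 = 22.667.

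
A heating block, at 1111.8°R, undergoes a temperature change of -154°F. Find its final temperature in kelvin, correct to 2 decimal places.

Initial temperature in Celsius: (1111.8 - 491.67) × 5/9 = 344.5167°C.
The 154°F change is an interval, so only the factor 5/9 applies: -154 × 5/9 = -85.5556°C.
Final Celsius temperature: 344.5167 - 85.5556 = 258.9611°C.
In kelvin: 258.9611 + 273.15 = 532.11 K.

532.11 K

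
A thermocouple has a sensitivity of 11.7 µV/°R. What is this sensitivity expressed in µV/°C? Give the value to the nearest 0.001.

Since only a temperature interval is involved, the additive offset between the scales drops out.
A change of 1°C is a change of 1.8°R, so per °C the value is 11.7 × 1.8 = 21.060.

21.060 µV/°C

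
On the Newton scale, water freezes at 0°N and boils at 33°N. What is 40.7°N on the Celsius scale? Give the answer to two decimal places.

123.33°C

Linear interpolation between the fixed points: C = (40.7 - 0) × 100 / (33 - 0) = 123.3333°C.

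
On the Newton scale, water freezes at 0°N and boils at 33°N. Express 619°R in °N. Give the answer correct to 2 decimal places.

23.34°N

First in Celsius: (619 - 491.67) × 5/9 = 70.7389°C.
Linearly onto the Newton scale: 0 + (70.7389 / 100) × (33 - 0) = 23.34°N.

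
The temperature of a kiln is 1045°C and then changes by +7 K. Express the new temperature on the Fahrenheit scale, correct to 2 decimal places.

The 7 K change is an interval; Kelvin and Celsius degrees are the same size, so ΔC = +7°C.
Final Celsius temperature: 1045.0000 + 7.0000 = 1052.0000°C.
In Fahrenheit: 1052.0000 × 1.8 + 32 = 1925.60°F.

1925.60°F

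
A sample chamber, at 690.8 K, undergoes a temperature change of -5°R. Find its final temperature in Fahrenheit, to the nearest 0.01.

Initial temperature in Celsius: 690.8 - 273.15 = 417.6500°C.
The 5°R change is an interval, so only the factor 5/9 applies: -5 × 5/9 = -2.7778°C.
Final Celsius temperature: 417.6500 - 2.7778 = 414.8722°C.
In Fahrenheit: 414.8722 × 1.8 + 32 = 778.77°F.

778.77°F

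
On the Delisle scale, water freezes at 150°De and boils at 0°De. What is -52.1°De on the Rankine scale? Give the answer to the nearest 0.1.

734.2°R

Linear interpolation between the fixed points: C = (-52.1 - 150) × 100 / (0 - 150) = 134.7333°C.
Then 134.7333 × 1.8 + 491.67 = 734.2°R.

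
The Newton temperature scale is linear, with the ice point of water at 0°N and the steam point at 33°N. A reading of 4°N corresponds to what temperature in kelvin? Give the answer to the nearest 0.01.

Linear interpolation between the fixed points: C = (4 - 0) × 100 / (33 - 0) = 12.1212°C.
Then 12.1212 + 273.15 = 285.27 K.

285.27 K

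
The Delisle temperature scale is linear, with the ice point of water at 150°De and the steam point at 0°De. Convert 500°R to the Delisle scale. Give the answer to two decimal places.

First in Celsius: (500 - 491.67) × 5/9 = 4.6278°C.
Linearly onto the Delisle scale: 150 + (4.6278 / 100) × (0 - 150) = 143.06°De.

143.06°De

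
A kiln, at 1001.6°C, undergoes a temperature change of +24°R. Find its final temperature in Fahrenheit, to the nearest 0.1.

1858.9°F

The 24°R change is an interval, so only the factor 5/9 applies: +24 × 5/9 = +13.3333°C.
Final Celsius temperature: 1001.6000 + 13.3333 = 1014.9333°C.
In Fahrenheit: 1014.9333 × 1.8 + 32 = 1858.9°F.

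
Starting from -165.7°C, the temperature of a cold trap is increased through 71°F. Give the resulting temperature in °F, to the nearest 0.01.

The 71°F change is an interval, so only the factor 5/9 applies: +71 × 5/9 = +39.4444°C.
Final Celsius temperature: -165.7000 + 39.4444 = -126.2556°C.
In Fahrenheit: -126.2556 × 1.8 + 32 = -195.26°F.

-195.26°F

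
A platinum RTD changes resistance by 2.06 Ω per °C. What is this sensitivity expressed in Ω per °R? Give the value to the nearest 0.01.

The quantity depends on a temperature interval, so only the ratio of degree sizes applies; the offset between the scales is irrelevant.
A change of 1°R is a change of 5/9°C, so per °R the value is 2.06 × 5/9 = 1.14.

1.14 Ω per °R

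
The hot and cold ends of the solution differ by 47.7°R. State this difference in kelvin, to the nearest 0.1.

26.5 K

For a temperature interval the offset drops out; only the factor 5/9 applies.
47.7 × 5/9 = 26.5.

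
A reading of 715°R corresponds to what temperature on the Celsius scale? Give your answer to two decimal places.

124.07°C

In Celsius: (715 - 491.67) × 5/9 = 124.0722°C.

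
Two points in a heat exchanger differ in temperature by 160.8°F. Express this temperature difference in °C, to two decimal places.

89.33°C

Only the scale ratio 5/9 matters for a change in temperature.
160.8 × 5/9 = 89.33.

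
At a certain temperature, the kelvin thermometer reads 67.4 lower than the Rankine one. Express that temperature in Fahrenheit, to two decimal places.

Let x be the Rankine reading; then the kelvin reading is 5/9·x.
(5/9·x) - x = -67.4  ⇒  (-4/9)·x = -67.4  ⇒  x = 151.6500°R.
In Celsius: (151.65 - 491.67) × 5/9 = -188.9000°C.
In Fahrenheit: -188.9000 × 1.8 + 32 = -308.02°F.

-308.02°F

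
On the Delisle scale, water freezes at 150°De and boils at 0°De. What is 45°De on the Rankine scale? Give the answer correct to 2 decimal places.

617.67°R

Linear interpolation between the fixed points: C = (45 - 150) × 100 / (0 - 150) = 70.0000°C.
Then 70.0000 × 1.8 + 491.67 = 617.67°R.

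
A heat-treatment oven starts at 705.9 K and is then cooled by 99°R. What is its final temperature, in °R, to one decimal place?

1171.6°R

Initial temperature in Celsius: 705.9 - 273.15 = 432.7500°C.
The 99°R change is an interval, so only the factor 5/9 applies: -99 × 5/9 = -55.0000°C.
Final Celsius temperature: 432.7500 - 55.0000 = 377.7500°C.
In Rankine: 377.7500 × 1.8 + 491.67 = 1171.6°R.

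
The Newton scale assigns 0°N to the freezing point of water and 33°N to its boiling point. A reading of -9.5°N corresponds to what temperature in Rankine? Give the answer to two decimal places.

439.85°R

Linear interpolation between the fixed points: C = (-9.5 - 0) × 100 / (33 - 0) = -28.7879°C.
Then -28.7879 × 1.8 + 491.67 = 439.85°R.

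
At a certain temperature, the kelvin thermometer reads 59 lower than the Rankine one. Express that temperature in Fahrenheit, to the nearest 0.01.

-326.92°F

Let x be the Rankine reading; then the kelvin reading is 5/9·x.
(5/9·x) - x = -59  ⇒  (-4/9)·x = -59  ⇒  x = 132.7500°R.
In Celsius: (132.75 - 491.67) × 5/9 = -199.4000°C.
In Fahrenheit: -199.4000 × 1.8 + 32 = -326.92°F.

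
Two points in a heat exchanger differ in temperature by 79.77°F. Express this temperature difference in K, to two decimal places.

Only the scale ratio 5/9 matters for a change in temperature.
79.77 × 5/9 = 44.32.

44.32 K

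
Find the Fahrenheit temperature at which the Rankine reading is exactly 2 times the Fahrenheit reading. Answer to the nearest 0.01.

459.67°F

Let F be the Fahrenheit reading. The Rankine reading is R = 1·F + 459.67.
Require R = 2·F: 1·F + 459.67 = 2·F.
(-1)·F = -459.67  ⇒  F = 459.67.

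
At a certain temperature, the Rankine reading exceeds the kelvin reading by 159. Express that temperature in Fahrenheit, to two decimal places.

Let x be the Rankine reading; then the kelvin reading is 5/9·x.
(5/9·x) - x = -159  ⇒  (-4/9)·x = -159  ⇒  x = 357.7500°R.
In Celsius: (357.75 - 491.67) × 5/9 = -74.4000°C.
In Fahrenheit: -74.4000 × 1.8 + 32 = -101.92°F.

-101.92°F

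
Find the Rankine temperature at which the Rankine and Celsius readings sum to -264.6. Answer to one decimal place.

5.5°R

Let R be the Rankine reading. The Celsius reading is C = 5/9·R - 273.15.
Require R + C = -264.6: (14/9)·R - 273.15 = -264.6.
R = (-264.6 + 273.15) / (14/9) = 5.5.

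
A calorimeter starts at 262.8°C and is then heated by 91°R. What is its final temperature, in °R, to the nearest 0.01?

The 91°R change is an interval, so only the factor 5/9 applies: +91 × 5/9 = +50.5556°C.
Final Celsius temperature: 262.8000 + 50.5556 = 313.3556°C.
In Rankine: 313.3556 × 1.8 + 491.67 = 1055.71°R.

1055.71°R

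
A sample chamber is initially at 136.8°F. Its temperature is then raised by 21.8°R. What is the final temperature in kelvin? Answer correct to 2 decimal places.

343.48 K

Initial temperature in Celsius: (136.8 - 32) × 5/9 = 58.2222°C.
The 21.8°R change is an interval, so only the factor 5/9 applies: +21.8 × 5/9 = +12.1111°C.
Final Celsius temperature: 58.2222 + 12.1111 = 70.3333°C.
In kelvin: 70.3333 + 273.15 = 343.48 K.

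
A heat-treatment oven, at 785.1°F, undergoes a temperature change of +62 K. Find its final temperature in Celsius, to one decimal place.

Initial temperature in Celsius: (785.1 - 32) × 5/9 = 418.3889°C.
The 62 K change is an interval; Kelvin and Celsius degrees are the same size, so ΔC = +62°C.
Final Celsius temperature: 418.3889 + 62.0000 = 480.3889°C.

480.4°C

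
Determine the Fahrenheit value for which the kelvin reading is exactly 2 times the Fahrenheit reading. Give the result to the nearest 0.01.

176.80°F

Let F be the Fahrenheit reading. The kelvin reading is K = 5/9·F + 255.372.
Require K = 2·F: 5/9·F + 255.372 = 2·F.
(-13/9)·F = -255.372  ⇒  F = 176.80.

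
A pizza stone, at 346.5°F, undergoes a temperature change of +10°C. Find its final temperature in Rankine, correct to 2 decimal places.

Initial temperature in Celsius: (346.5 - 32) × 5/9 = 174.7222°C.
Final Celsius temperature: 174.7222 + 10.0000 = 184.7222°C.
In Rankine: 184.7222 × 1.8 + 491.67 = 824.17°R.

824.17°R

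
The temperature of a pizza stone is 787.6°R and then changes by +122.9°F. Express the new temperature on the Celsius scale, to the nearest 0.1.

232.7°C

Initial temperature in Celsius: (787.6 - 491.67) × 5/9 = 164.4056°C.
The 122.9°F change is an interval, so only the factor 5/9 applies: +122.9 × 5/9 = +68.2778°C.
Final Celsius temperature: 164.4056 + 68.2778 = 232.6833°C.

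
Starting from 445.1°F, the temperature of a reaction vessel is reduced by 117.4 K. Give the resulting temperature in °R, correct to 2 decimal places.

693.45°R

Initial temperature in Celsius: (445.1 - 32) × 5/9 = 229.5000°C.
The 117.4 K change is an interval; Kelvin and Celsius degrees are the same size, so ΔC = -117.4°C.
Final Celsius temperature: 229.5000 - 117.4000 = 112.1000°C.
In Rankine: 112.1000 × 1.8 + 491.67 = 693.45°R.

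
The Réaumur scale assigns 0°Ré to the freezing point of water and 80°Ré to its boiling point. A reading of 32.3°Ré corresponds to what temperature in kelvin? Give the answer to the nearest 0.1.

Linear interpolation between the fixed points: C = (32.3 - 0) × 100 / (80 - 0) = 40.3750°C.
Then 40.3750 + 273.15 = 313.5 K.

313.5 K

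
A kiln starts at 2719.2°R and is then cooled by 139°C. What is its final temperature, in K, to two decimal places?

Initial temperature in Celsius: (2719.2 - 491.67) × 5/9 = 1237.5167°C.
Final Celsius temperature: 1237.5167 - 139.0000 = 1098.5167°C.
In kelvin: 1098.5167 + 273.15 = 1371.67 K.

1371.67 K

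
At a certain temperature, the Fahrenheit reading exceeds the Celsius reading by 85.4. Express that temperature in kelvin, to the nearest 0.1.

Let x be the Fahrenheit reading; then the Celsius reading is 5/9·x - 17.7778.
(5/9·x - 17.7778) - x = -85.4  ⇒  (-4/9)·x = -67.6222  ⇒  x = 152.1500°F.
In Celsius: (152.15 - 32) × 5/9 = 66.7500°C.
In kelvin: 66.7500 + 273.15 = 339.9 K.

339.9 K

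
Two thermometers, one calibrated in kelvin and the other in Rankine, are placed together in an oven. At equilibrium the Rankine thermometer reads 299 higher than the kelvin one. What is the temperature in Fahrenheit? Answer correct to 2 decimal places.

Let x be the kelvin reading; then the Rankine reading is 1.8·x.
(1.8·x) - x = 299  ⇒  (0.8)·x = 299  ⇒  x = 373.7500 K.
In Celsius: 373.75 - 273.15 = 100.6000°C.
In Fahrenheit: 100.6000 × 1.8 + 32 = 213.08°F.

213.08°F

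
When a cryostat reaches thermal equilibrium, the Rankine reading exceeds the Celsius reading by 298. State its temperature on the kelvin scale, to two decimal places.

Let x be the Rankine reading; then the Celsius reading is 5/9·x - 273.15.
(5/9·x - 273.15) - x = -298  ⇒  (-4/9)·x = -24.85  ⇒  x = 55.9125°R.
In Celsius: (55.9125 - 491.67) × 5/9 = -242.0875°C.
In kelvin: -242.0875 + 273.15 = 31.06 K.

31.06 K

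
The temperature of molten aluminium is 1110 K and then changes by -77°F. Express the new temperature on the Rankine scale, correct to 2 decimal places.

1921.00°R

Initial temperature in Celsius: 1110 - 273.15 = 836.8500°C.
The 77°F change is an interval, so only the factor 5/9 applies: -77 × 5/9 = -42.7778°C.
Final Celsius temperature: 836.8500 - 42.7778 = 794.0722°C.
In Rankine: 794.0722 × 1.8 + 491.67 = 1921.00°R.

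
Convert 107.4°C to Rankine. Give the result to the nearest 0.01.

684.99°R

In Rankine: 107.4000 × 1.8 + 491.67 = 684.99°R.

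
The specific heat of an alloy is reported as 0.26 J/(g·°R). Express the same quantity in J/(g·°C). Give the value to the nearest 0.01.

0.47 J/(g·°C)

Since only a temperature interval is involved, the additive offset between the scales drops out.
A change of 1°C is a change of 1.8°R, so per °C the value is 0.26 × 1.8 = 0.47.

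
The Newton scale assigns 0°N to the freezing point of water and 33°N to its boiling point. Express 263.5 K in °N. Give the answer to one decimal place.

-3.2°N

First in Celsius: 263.5 - 273.15 = -9.6500°C.
Linearly onto the Newton scale: 0 + (-9.6500 / 100) × (33 - 0) = -3.2°N.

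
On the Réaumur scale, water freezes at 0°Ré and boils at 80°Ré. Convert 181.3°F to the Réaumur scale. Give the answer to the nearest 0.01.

First in Celsius: (181.3 - 32) × 5/9 = 82.9444°C.
Linearly onto the Réaumur scale: 0 + (82.9444 / 100) × (80 - 0) = 66.36°Ré.

66.36°Ré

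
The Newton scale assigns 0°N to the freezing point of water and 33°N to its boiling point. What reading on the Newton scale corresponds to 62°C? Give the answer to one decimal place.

20.5°N

Linearly onto the Newton scale: 0 + (62.0000 / 100) × (33 - 0) = 20.5°N.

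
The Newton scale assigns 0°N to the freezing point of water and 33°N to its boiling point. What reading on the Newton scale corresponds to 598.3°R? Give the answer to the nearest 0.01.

First in Celsius: (598.3 - 491.67) × 5/9 = 59.2389°C.
Linearly onto the Newton scale: 0 + (59.2389 / 100) × (33 - 0) = 19.55°N.

19.55°N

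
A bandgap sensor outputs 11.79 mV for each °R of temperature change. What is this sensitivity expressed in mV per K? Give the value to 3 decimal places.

The quantity depends on a temperature interval, so only the ratio of degree sizes applies; the offset between the scales is irrelevant.
A change of 1 K is a change of 1.8°R, so per K the value is 11.79 × 1.8 = 21.222.

21.222 mV per K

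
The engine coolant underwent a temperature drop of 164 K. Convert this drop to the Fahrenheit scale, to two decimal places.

An interval of 1 K corresponds to 1.8°F.
164 × 1.8 = 295.20.

295.20°F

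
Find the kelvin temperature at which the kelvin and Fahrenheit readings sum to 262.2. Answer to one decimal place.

Let K be the kelvin reading. The Fahrenheit reading is F = 1.8·K - 459.67.
Require K + F = 262.2: (2.8)·K - 459.67 = 262.2.
K = (262.2 + 459.67) / (2.8) = 257.8.

257.8 K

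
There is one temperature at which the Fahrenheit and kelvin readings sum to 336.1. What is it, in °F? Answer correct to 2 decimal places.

Let F be the Fahrenheit reading. The kelvin reading is K = 5/9·F + 255.372.
Require F + K = 336.1: (14/9)·F + 255.372 = 336.1.
F = (336.1 - 255.372) / (14/9) = 51.90.

51.90°F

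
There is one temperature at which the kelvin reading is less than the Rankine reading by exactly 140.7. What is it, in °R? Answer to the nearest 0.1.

316.6°R

Let R be the Rankine reading. The kelvin reading is K = 5/9·R.
Require K - R = -140.7: (-4/9)·R = -140.7.
R = (-140.7) / (-4/9) = 316.6.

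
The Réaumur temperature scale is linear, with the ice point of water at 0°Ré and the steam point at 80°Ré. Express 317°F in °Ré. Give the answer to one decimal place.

First in Celsius: (317 - 32) × 5/9 = 158.3333°C.
Linearly onto the Réaumur scale: 0 + (158.3333 / 100) × (80 - 0) = 126.7°Ré.

126.7°Ré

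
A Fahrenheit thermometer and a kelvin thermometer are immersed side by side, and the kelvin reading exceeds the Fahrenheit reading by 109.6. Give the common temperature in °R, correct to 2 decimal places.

Let x be the Fahrenheit reading; then the kelvin reading is 5/9·x + 255.372.
(5/9·x + 255.372) - x = 109.6  ⇒  (-4/9)·x = -145.772  ⇒  x = 327.9875°F.
In Celsius: (327.9875 - 32) × 5/9 = 164.4375°C.
In Rankine: 164.4375 × 1.8 + 491.67 = 787.66°R.

787.66°R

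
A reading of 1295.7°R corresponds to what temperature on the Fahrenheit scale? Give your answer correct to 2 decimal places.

836.03°F

In Celsius: (1295.7 - 491.67) × 5/9 = 446.6833°C.
In Fahrenheit: 446.6833 × 1.8 + 32 = 836.03°F.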